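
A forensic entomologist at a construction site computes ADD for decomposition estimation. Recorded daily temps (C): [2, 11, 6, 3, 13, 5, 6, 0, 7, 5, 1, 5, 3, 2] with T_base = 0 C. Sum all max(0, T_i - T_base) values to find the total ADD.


Computing ADD day by day:
Day 1: max(0, 2 - 0) = 2
Day 2: max(0, 11 - 0) = 11
Day 3: max(0, 6 - 0) = 6
Day 4: max(0, 3 - 0) = 3
Day 5: max(0, 13 - 0) = 13
Day 6: max(0, 5 - 0) = 5
Day 7: max(0, 6 - 0) = 6
Day 8: max(0, 0 - 0) = 0
Day 9: max(0, 7 - 0) = 7
Day 10: max(0, 5 - 0) = 5
Day 11: max(0, 1 - 0) = 1
Day 12: max(0, 5 - 0) = 5
Day 13: max(0, 3 - 0) = 3
Day 14: max(0, 2 - 0) = 2
Total ADD = 69

69


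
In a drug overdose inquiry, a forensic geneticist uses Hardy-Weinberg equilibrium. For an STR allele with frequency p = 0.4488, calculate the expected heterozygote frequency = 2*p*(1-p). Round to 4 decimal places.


Hardy-Weinberg heterozygote frequency:
q = 1 - p = 1 - 0.4488 = 0.5512
2pq = 2 * 0.4488 * 0.5512 = 0.4948

0.4948


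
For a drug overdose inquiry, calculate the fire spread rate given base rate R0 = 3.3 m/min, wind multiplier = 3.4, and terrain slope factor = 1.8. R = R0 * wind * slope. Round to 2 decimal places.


Fire spread rate calculation:
R = R0 * wind_factor * slope_factor
= 3.3 * 3.4 * 1.8
= 11.22 * 1.8
= 20.20 m/min

20.20


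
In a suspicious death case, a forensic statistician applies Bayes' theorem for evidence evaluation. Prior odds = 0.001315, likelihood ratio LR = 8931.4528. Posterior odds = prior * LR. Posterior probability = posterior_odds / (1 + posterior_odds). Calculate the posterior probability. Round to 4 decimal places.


Bayesian evidence evaluation:
Posterior odds = prior_odds * LR = 0.001315 * 8931.4528 = 11.74486
Posterior probability = posterior_odds / (1 + posterior_odds)
= 11.74486 / (1 + 11.74486)
= 11.74486 / 12.74486
= 0.9215

0.9215


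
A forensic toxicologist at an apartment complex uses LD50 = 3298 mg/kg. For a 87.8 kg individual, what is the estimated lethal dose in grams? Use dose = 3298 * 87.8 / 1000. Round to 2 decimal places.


Lethal dose calculation:
Lethal dose = LD50 * body_weight / 1000
= 3298 * 87.8 / 1000
= 289564.4 / 1000
= 289.56 g

289.56


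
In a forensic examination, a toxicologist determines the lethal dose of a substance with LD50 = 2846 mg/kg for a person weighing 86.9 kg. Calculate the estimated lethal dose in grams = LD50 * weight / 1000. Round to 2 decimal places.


Lethal dose calculation:
Lethal dose = LD50 * body_weight / 1000
= 2846 * 86.9 / 1000
= 247317.4 / 1000
= 247.32 g

247.32


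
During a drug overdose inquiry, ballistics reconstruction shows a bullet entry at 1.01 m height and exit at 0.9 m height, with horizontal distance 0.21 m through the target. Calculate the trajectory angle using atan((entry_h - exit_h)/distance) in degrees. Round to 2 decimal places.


Bullet trajectory angle:
Height difference = 1.01 - 0.9 = 0.11 m
angle = atan(0.11 / 0.21)
angle = atan(0.52381)
angle = 27.65 degrees

27.65


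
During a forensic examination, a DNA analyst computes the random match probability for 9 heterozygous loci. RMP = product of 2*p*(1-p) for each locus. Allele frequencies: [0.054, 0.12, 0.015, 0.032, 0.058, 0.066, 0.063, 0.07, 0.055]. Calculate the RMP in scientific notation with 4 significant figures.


Computing RMP for 9 loci:
Locus 1: 2 * 0.054 * 0.946 = 0.102168
Locus 2: 2 * 0.12 * 0.88 = 0.2112
Locus 3: 2 * 0.015 * 0.985 = 0.02955
Locus 4: 2 * 0.032 * 0.968 = 0.061952
Locus 5: 2 * 0.058 * 0.942 = 0.109272
Locus 6: 2 * 0.066 * 0.934 = 0.123288
Locus 7: 2 * 0.063 * 0.937 = 0.118062
Locus 8: 2 * 0.07 * 0.93 = 0.1302
Locus 9: 2 * 0.055 * 0.945 = 0.10395
RMP = 8.503e-10

8.503e-10


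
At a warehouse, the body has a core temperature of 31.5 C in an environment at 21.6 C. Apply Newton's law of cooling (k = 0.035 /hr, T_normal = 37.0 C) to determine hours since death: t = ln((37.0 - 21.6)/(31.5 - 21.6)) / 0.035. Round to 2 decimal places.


Using Newton's law of cooling:
t = ln((T_normal - T_ambient) / (T_body - T_ambient)) / k
T_normal - T_ambient = 15.4
T_body - T_ambient = 9.9
Ratio = 1.555556
ln(ratio) = 0.441833
t = 0.441833 / 0.035 = 12.62 hours

12.62


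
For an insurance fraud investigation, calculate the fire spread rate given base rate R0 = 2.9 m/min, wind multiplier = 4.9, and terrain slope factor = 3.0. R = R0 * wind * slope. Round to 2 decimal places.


Fire spread rate calculation:
R = R0 * wind_factor * slope_factor
= 2.9 * 4.9 * 3.0
= 14.21 * 3.0
= 42.63 m/min

42.63


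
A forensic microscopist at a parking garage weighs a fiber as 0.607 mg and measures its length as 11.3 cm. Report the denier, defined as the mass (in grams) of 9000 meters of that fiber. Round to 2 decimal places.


Denier calculation:
Mass in grams = 0.607 mg / 1000 = 0.000607 g
Length in meters = 11.3 cm / 100 = 0.113 m
Linear density = mass / length = 0.000607 / 0.113 = 0.00537168 g/m
Denier = (g/m) * 9000 = 0.00537168 * 9000 = 48.35

48.35


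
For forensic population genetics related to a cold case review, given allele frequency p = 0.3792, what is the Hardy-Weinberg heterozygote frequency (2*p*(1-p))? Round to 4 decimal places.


Hardy-Weinberg heterozygote frequency:
q = 1 - p = 1 - 0.3792 = 0.6208
2pq = 2 * 0.3792 * 0.6208 = 0.4708

0.4708


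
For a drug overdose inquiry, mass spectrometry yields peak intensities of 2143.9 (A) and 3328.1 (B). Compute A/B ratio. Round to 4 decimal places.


Spectral peak ratio:
Peak A = 2143.9 counts
Peak B = 3328.1 counts
Ratio = 2143.9 / 3328.1 = 0.6442

0.6442


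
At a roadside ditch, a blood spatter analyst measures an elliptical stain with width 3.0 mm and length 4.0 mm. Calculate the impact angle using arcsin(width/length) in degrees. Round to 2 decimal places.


Blood spatter impact angle calculation:
width / length = 3.0 / 4.0 = 0.75
angle = arcsin(0.75)
angle = 48.59 degrees

48.59


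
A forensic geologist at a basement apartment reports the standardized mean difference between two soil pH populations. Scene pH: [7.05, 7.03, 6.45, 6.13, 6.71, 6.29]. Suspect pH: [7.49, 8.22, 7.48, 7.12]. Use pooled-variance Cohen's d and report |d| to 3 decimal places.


Pooled-variance Cohen's d for soil pH comparison:
Scene mean = 39.66 / 6 = 6.61
Suspect mean = 30.31 / 4 = 7.5775
Scene sample variance s_s^2 = 0.14768
Suspect sample variance s_c^2 = 0.213092
Pooled variance = ((n_s-1)*s_s^2 + (n_c-1)*s_c^2) / (n_s + n_c - 2) = 0.172209
Pooled SD = sqrt(0.172209) = 0.414981
Mean difference = -0.9675
|d| = |-0.9675| / 0.414981 = 2.331

2.331


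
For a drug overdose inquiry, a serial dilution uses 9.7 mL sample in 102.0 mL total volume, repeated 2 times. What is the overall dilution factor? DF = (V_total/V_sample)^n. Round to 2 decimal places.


Dilution factor calculation:
Single dilution = V_total / V_sample = 102.0 / 9.7 ≈ 10.515464
Number of dilutions = 2
Total DF = (102.0 / 9.7)^2 (full precision, rounded at the end) = 110.57

110.57


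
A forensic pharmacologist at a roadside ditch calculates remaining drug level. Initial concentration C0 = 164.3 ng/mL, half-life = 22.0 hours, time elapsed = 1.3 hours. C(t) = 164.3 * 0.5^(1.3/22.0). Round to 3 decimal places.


Drug concentration decay:
Number of half-lives = t / t_half = 1.3 / 22.0 = 0.059091
Decay factor = 0.5^0.059091 = 0.95986871
C(t) = 164.3 * 0.95986871 = 157.706 ng/mL

157.706


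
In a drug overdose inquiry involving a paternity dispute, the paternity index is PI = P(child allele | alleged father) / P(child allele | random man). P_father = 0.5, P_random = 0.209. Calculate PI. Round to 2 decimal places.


Paternity Index calculation:
PI = P(allele|father) / P(allele|random)
PI = 0.5 / 0.209
PI = 2.39

2.39


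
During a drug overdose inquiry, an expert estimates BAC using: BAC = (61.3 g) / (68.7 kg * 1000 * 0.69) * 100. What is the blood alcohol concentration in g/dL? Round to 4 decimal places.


Applying the Widmark formula:
BAC = (dose_g / (body_wt * 1000 * r)) * 100
Denominator = 68.7 * 1000 * 0.69 = 47403
BAC = (61.3 / 47403) * 100
BAC = 0.1293 g/dL

0.1293


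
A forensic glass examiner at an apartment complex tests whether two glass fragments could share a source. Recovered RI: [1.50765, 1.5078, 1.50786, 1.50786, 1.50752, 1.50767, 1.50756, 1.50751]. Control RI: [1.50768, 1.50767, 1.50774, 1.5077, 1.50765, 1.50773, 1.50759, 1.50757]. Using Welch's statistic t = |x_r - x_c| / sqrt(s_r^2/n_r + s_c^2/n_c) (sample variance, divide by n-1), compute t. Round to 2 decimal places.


Welch's t-criterion for glass RI comparison:
Recovered mean = sum / n_r = 12.06143 / 8 = 1.5076787
Control mean = sum / n_c = 12.06133 / 8 = 1.5076662
Recovered sample variance s_r^2 = 2.12982e-08
Control sample variance s_c^2 = 3.74107e-09
Welch SE (unpooled) = sqrt(s_r^2/n_r + s_c^2/n_c) = sqrt(2.66228e-09 + 4.67634e-10) = sqrt(3.12991e-09) = 5.59456e-05
|mean_r - mean_c| = 1.25e-05
t = 1.25e-05 / 5.59456e-05 = 0.22

0.22


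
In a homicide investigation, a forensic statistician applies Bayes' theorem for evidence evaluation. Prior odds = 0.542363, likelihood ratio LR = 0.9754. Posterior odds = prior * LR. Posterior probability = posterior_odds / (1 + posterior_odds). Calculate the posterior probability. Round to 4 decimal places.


Bayesian evidence evaluation:
Posterior odds = prior_odds * LR = 0.542363 * 0.9754 = 0.5290209
Posterior probability = posterior_odds / (1 + posterior_odds)
= 0.5290209 / (1 + 0.5290209)
= 0.5290209 / 1.5290209
= 0.3460

0.3460


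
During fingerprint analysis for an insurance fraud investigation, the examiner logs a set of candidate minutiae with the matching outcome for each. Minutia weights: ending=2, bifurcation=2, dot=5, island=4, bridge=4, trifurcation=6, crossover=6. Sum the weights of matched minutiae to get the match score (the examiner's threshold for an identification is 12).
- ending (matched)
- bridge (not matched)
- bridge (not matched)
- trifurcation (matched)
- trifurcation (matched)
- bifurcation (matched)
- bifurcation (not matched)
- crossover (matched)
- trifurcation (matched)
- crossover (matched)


Weighted minutiae match score:
  ending: matched, +2 (running total 2)
  bridge: not matched, +0
  bridge: not matched, +0
  trifurcation: matched, +6 (running total 8)
  trifurcation: matched, +6 (running total 14)
  bifurcation: matched, +2 (running total 16)
  bifurcation: not matched, +0
  crossover: matched, +6 (running total 22)
  trifurcation: matched, +6 (running total 28)
  crossover: matched, +6 (running total 34)
Total score = 34
Threshold = 12; verdict = identification

34


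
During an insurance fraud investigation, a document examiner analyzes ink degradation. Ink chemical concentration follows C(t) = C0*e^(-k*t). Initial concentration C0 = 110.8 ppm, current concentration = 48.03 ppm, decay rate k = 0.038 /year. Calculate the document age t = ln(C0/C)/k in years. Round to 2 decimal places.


Document age estimation:
C0/C = 110.8 / 48.03 = 2.306892
ln(C0/C) = 0.835901
t = 0.835901 / 0.038 = 22.00 years

22.00


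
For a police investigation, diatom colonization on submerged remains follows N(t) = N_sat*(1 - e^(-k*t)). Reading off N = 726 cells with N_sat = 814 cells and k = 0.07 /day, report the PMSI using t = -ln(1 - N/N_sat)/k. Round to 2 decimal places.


PMSI from diatom colonization curve:
N / N_sat = 726 / 814 = 0.891892
1 - N/N_sat = 0.108108
ln(1 - N/N_sat) = -2.224625
t = -ln(1 - N/N_sat) / k = -(-2.224625) / 0.07 = 31.78 days

31.78


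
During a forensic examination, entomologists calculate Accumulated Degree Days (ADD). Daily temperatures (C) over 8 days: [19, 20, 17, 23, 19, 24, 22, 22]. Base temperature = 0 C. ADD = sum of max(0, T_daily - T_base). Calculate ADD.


Computing ADD day by day:
Day 1: max(0, 19 - 0) = 19
Day 2: max(0, 20 - 0) = 20
Day 3: max(0, 17 - 0) = 17
Day 4: max(0, 23 - 0) = 23
Day 5: max(0, 19 - 0) = 19
Day 6: max(0, 24 - 0) = 24
Day 7: max(0, 22 - 0) = 22
Day 8: max(0, 22 - 0) = 22
Total ADD = 166

166


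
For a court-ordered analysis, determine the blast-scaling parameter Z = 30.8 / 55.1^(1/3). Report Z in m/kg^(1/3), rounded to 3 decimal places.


Scaled distance calculation:
W^(1/3) = 55.1^(1/3) = 3.805256
Z = R / W^(1/3) = 30.8 / 3.805256
Z = 8.094 m/kg^(1/3)

8.094


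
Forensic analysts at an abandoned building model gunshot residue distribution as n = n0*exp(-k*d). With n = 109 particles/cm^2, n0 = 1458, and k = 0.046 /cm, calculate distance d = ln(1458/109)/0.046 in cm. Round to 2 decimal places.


GSR distance calculation:
n0/n = 1458 / 109 = 13.376147
ln(n0/n) = 2.593473
d = 2.593473 / 0.046 = 56.38 cm

56.38


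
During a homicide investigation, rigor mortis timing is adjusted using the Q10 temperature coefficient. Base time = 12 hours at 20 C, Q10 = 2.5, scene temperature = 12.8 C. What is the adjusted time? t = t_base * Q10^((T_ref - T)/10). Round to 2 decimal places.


Rigor mortis time adjustment:
Exponent = (T_ref - T_actual) / 10 = (20 - 12.8) / 10 = 0.72
Q10 factor = 2.5^0.72 = 1.93427
t_adjusted = 12 * 1.93427 = 23.21 hours

23.21


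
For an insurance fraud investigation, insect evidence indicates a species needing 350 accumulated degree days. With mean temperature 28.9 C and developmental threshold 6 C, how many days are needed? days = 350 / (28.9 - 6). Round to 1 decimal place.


Insect development time:
Effective temperature = avg_temp - T_base = 28.9 - 6 = 22.9 C
Days = ADD / effective_temp = 350 / 22.9 = 15.3 days

15.3


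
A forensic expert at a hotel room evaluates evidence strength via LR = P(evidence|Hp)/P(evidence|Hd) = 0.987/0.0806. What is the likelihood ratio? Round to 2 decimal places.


Likelihood ratio calculation:
LR = P(E|Hp) / P(E|Hd)
LR = 0.987 / 0.0806
LR = 12.25

12.25


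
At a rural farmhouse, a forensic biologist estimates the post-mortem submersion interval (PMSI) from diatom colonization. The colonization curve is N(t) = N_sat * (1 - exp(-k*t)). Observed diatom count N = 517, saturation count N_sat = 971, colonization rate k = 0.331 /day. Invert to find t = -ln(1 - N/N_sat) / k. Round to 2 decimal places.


PMSI from diatom colonization curve:
N / N_sat = 517 / 971 = 0.532441
1 - N/N_sat = 0.467559
ln(1 - N/N_sat) = -0.76023
t = -ln(1 - N/N_sat) / k = -(-0.76023) / 0.331 = 2.30 days

2.30


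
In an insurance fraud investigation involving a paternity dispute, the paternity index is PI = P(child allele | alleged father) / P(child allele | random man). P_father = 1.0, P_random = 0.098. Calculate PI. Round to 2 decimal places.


Paternity Index calculation:
PI = P(allele|father) / P(allele|random)
PI = 1.0 / 0.098
PI = 10.20

10.20


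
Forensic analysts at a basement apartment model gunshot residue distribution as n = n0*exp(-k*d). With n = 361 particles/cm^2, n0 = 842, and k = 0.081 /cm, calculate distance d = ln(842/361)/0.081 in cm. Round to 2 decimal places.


GSR distance calculation:
n0/n = 842 / 361 = 2.33241
ln(n0/n) = 0.846902
d = 0.846902 / 0.081 = 10.46 cm

10.46


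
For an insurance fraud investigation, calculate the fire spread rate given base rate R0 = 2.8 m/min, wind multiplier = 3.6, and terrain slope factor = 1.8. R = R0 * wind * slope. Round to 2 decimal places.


Fire spread rate calculation:
R = R0 * wind_factor * slope_factor
= 2.8 * 3.6 * 1.8
= 10.08 * 1.8
= 18.14 m/min

18.14


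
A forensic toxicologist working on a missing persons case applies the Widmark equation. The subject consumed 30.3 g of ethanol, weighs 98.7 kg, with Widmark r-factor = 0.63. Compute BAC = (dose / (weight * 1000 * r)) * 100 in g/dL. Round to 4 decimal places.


Applying the Widmark formula:
BAC = (dose_g / (body_wt * 1000 * r)) * 100
Denominator = 98.7 * 1000 * 0.63 = 62181
BAC = (30.3 / 62181) * 100
BAC = 0.0487 g/dL

0.0487


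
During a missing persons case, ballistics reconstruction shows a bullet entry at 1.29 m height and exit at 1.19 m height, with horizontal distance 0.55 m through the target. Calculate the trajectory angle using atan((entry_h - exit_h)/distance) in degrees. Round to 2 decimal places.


Bullet trajectory angle:
Height difference = 1.29 - 1.19 = 0.1 m
angle = atan(0.1 / 0.55)
angle = atan(0.181818)
angle = 10.30 degrees

10.30


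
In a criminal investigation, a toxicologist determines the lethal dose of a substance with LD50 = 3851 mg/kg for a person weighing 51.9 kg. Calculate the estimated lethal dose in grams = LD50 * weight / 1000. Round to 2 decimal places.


Lethal dose calculation:
Lethal dose = LD50 * body_weight / 1000
= 3851 * 51.9 / 1000
= 199866.9 / 1000
= 199.87 g

199.87


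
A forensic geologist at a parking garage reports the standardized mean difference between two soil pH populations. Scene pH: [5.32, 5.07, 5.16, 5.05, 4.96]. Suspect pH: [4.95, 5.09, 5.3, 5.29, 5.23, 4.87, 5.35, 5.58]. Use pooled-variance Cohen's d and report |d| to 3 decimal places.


Pooled-variance Cohen's d for soil pH comparison:
Scene mean = 25.56 / 5 = 5.112
Suspect mean = 41.66 / 8 = 5.2075
Scene sample variance s_s^2 = 0.01857
Suspect sample variance s_c^2 = 0.052707
Pooled variance = ((n_s-1)*s_s^2 + (n_c-1)*s_c^2) / (n_s + n_c - 2) = 0.040294
Pooled SD = sqrt(0.040294) = 0.200734
Mean difference = -0.0955
|d| = |-0.0955| / 0.200734 = 0.476

0.476


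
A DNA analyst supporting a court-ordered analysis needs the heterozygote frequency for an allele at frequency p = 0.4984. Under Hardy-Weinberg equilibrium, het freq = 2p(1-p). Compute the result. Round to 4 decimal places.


Hardy-Weinberg heterozygote frequency:
q = 1 - p = 1 - 0.4984 = 0.5016
2pq = 2 * 0.4984 * 0.5016 = 0.5000

0.5000


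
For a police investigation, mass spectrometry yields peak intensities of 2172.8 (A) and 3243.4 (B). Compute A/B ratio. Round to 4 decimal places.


Spectral peak ratio:
Peak A = 2172.8 counts
Peak B = 3243.4 counts
Ratio = 2172.8 / 3243.4 = 0.6699

0.6699


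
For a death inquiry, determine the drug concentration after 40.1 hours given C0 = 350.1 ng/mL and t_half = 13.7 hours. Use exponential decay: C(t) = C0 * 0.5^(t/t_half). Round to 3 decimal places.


Drug concentration decay:
Number of half-lives = t / t_half = 40.1 / 13.7 = 2.927007
Decay factor = 0.5^2.927007 = 0.13148708
C(t) = 350.1 * 0.13148708 = 46.034 ng/mL

46.034


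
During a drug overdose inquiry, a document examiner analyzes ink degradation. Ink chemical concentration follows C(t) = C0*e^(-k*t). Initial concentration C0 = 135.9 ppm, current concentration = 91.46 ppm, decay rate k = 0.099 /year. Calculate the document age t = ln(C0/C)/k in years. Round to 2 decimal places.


Document age estimation:
C0/C = 135.9 / 91.46 = 1.485895
ln(C0/C) = 0.396017
t = 0.396017 / 0.099 = 4.00 years

4.00


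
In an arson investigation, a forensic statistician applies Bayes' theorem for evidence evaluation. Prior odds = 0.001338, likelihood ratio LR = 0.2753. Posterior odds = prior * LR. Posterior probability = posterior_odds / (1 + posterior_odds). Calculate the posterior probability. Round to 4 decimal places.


Bayesian evidence evaluation:
Posterior odds = prior_odds * LR = 0.001338 * 0.2753 = 0.0003683514
Posterior probability = posterior_odds / (1 + posterior_odds)
= 0.0003683514 / (1 + 0.0003683514)
= 0.0003683514 / 1.0003683514
= 0.0004

0.0004


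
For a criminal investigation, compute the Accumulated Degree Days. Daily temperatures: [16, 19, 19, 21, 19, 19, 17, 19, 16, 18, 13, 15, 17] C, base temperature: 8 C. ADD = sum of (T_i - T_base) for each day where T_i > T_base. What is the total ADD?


Computing ADD day by day:
Day 1: max(0, 16 - 8) = 8
Day 2: max(0, 19 - 8) = 11
Day 3: max(0, 19 - 8) = 11
Day 4: max(0, 21 - 8) = 13
Day 5: max(0, 19 - 8) = 11
Day 6: max(0, 19 - 8) = 11
Day 7: max(0, 17 - 8) = 9
Day 8: max(0, 19 - 8) = 11
Day 9: max(0, 16 - 8) = 8
Day 10: max(0, 18 - 8) = 10
Day 11: max(0, 13 - 8) = 5
Day 12: max(0, 15 - 8) = 7
Day 13: max(0, 17 - 8) = 9
Total ADD = 124

124


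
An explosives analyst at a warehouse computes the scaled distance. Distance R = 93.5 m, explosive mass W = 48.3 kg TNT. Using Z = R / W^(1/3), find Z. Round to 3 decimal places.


Scaled distance calculation:
W^(1/3) = 48.3^(1/3) = 3.641797
Z = R / W^(1/3) = 93.5 / 3.641797
Z = 25.674 m/kg^(1/3)

25.674


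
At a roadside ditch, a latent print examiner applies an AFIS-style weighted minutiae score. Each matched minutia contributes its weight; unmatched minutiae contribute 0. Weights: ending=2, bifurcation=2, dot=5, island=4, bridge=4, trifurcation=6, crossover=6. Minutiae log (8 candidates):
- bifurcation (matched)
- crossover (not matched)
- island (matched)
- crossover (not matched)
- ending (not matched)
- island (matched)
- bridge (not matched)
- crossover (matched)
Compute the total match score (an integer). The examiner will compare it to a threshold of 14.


Weighted minutiae match score:
  bifurcation: matched, +2 (running total 2)
  crossover: not matched, +0
  island: matched, +4 (running total 6)
  crossover: not matched, +0
  ending: not matched, +0
  island: matched, +4 (running total 10)
  bridge: not matched, +0
  crossover: matched, +6 (running total 16)
Total score = 16
Threshold = 14; verdict = identification

16


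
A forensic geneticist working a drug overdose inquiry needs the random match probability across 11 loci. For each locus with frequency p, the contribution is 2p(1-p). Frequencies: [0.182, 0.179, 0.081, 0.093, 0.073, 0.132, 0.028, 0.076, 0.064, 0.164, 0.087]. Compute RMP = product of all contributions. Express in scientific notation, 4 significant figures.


Computing RMP for 11 loci:
Locus 1: 2 * 0.182 * 0.818 = 0.297752
Locus 2: 2 * 0.179 * 0.821 = 0.293918
Locus 3: 2 * 0.081 * 0.919 = 0.148878
Locus 4: 2 * 0.093 * 0.907 = 0.168702
Locus 5: 2 * 0.073 * 0.927 = 0.135342
Locus 6: 2 * 0.132 * 0.868 = 0.229152
Locus 7: 2 * 0.028 * 0.972 = 0.054432
Locus 8: 2 * 0.076 * 0.924 = 0.140448
Locus 9: 2 * 0.064 * 0.936 = 0.119808
Locus 10: 2 * 0.164 * 0.836 = 0.274208
Locus 11: 2 * 0.087 * 0.913 = 0.158862
RMP = 2.720e-09

2.720e-09


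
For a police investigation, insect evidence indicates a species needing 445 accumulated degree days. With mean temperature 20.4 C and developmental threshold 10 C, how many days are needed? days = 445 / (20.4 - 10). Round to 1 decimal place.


Insect development time:
Effective temperature = avg_temp - T_base = 20.4 - 10 = 10.4 C
Days = ADD / effective_temp = 445 / 10.4 = 42.8 days

42.8


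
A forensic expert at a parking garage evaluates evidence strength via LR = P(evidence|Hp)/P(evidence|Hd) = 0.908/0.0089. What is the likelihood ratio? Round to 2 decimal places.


Likelihood ratio calculation:
LR = P(E|Hp) / P(E|Hd)
LR = 0.908 / 0.0089
LR = 102.02

102.02


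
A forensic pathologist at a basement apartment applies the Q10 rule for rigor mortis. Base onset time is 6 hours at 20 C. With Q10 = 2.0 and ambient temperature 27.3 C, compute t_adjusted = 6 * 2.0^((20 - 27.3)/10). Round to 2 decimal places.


Rigor mortis time adjustment:
Exponent = (T_ref - T_actual) / 10 = (20 - 27.3) / 10 = -0.73
Q10 factor = 2.0^-0.73 = 0.6029
t_adjusted = 6 * 0.6029 = 3.62 hours

3.62


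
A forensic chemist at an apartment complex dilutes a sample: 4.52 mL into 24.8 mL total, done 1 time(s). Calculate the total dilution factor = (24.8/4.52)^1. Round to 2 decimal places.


Dilution factor calculation:
Single dilution = V_total / V_sample = 24.8 / 4.52 ≈ 5.486726
Number of dilutions = 1
Total DF = (24.8 / 4.52)^1 (full precision, rounded at the end) = 5.49

5.49


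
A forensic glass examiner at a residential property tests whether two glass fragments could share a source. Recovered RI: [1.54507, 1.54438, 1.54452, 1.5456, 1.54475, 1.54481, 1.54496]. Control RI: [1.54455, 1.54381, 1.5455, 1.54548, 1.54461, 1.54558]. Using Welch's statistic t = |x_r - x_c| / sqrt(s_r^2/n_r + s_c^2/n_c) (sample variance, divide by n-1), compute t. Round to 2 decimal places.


Welch's t-criterion for glass RI comparison:
Recovered mean = sum / n_r = 10.81409 / 7 = 1.54487
Control mean = sum / n_c = 9.26953 / 6 = 1.5449217
Recovered sample variance s_r^2 = 1.60267e-07
Control sample variance s_c^2 = 5.10137e-07
Welch SE (unpooled) = sqrt(s_r^2/n_r + s_c^2/n_c) = sqrt(2.28952e-08 + 8.50228e-08) = sqrt(1.07918e-07) = 0.000328509
|mean_r - mean_c| = 5.16667e-05
t = 5.16667e-05 / 0.000328509 = 0.16

0.16


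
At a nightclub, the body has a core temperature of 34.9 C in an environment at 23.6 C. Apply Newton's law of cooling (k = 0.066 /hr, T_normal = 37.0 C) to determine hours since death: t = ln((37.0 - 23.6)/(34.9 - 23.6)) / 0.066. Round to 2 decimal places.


Using Newton's law of cooling:
t = ln((T_normal - T_ambient) / (T_body - T_ambient)) / k
T_normal - T_ambient = 13.4
T_body - T_ambient = 11.3
Ratio = 1.185841
ln(ratio) = 0.170452
t = 0.170452 / 0.066 = 2.58 hours

2.58


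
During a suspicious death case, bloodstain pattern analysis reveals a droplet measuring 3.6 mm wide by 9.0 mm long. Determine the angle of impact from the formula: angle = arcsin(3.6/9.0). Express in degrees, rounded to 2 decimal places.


Blood spatter impact angle calculation:
width / length = 3.6 / 9.0 = 0.4
angle = arcsin(0.4)
angle = 23.58 degrees

23.58


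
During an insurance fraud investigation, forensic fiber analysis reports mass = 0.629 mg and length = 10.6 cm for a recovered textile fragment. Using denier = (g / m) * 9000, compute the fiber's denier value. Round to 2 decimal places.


Denier calculation:
Mass in grams = 0.629 mg / 1000 = 0.000629 g
Length in meters = 10.6 cm / 100 = 0.106 m
Linear density = mass / length = 0.000629 / 0.106 = 0.00593396 g/m
Denier = (g/m) * 9000 = 0.00593396 * 9000 = 53.41

53.41


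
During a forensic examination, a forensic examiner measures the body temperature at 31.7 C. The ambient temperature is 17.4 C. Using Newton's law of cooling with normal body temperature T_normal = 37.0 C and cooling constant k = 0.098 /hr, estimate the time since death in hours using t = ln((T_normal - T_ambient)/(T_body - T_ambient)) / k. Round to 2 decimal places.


Using Newton's law of cooling:
t = ln((T_normal - T_ambient) / (T_body - T_ambient)) / k
T_normal - T_ambient = 19.6
T_body - T_ambient = 14.3
Ratio = 1.370629
ln(ratio) = 0.31527
t = 0.31527 / 0.098 = 3.22 hours

3.22


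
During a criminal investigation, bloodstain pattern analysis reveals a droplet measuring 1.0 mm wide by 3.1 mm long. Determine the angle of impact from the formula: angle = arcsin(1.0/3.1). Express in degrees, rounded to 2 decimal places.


Blood spatter impact angle calculation:
width / length = 1.0 / 3.1 = 0.322581
angle = arcsin(0.322581)
angle = 18.82 degrees

18.82


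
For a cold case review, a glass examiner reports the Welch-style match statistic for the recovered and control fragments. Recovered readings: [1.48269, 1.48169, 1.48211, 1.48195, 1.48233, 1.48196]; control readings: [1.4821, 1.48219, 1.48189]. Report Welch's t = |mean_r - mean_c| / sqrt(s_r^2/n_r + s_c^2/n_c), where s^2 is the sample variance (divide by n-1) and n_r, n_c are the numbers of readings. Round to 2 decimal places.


Welch's t-criterion for glass RI comparison:
Recovered mean = sum / n_r = 8.89273 / 6 = 1.4821217
Control mean = sum / n_c = 4.44618 / 3 = 1.48206
Recovered sample variance s_r^2 = 1.21697e-07
Control sample variance s_c^2 = 2.37e-08
Welch SE (unpooled) = sqrt(s_r^2/n_r + s_c^2/n_c) = sqrt(2.02828e-08 + 7.9e-09) = sqrt(2.81828e-08) = 0.000167877
|mean_r - mean_c| = 6.16667e-05
t = 6.16667e-05 / 0.000167877 = 0.37

0.37


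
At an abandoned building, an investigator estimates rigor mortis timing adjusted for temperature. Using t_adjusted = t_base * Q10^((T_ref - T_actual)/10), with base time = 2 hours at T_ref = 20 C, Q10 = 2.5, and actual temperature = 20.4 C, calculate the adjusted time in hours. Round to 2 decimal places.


Rigor mortis time adjustment:
Exponent = (T_ref - T_actual) / 10 = (20 - 20.4) / 10 = -0.04
Q10 factor = 2.5^-0.04 = 0.96401
t_adjusted = 2 * 0.96401 = 1.93 hours

1.93


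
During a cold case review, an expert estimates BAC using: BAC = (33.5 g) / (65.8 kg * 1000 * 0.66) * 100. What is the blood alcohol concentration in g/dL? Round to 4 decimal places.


Applying the Widmark formula:
BAC = (dose_g / (body_wt * 1000 * r)) * 100
Denominator = 65.8 * 1000 * 0.66 = 43428
BAC = (33.5 / 43428) * 100
BAC = 0.0771 g/dL

0.0771


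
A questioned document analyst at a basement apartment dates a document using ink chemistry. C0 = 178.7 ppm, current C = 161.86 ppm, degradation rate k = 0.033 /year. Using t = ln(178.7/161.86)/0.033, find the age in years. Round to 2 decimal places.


Document age estimation:
C0/C = 178.7 / 161.86 = 1.104041
ln(C0/C) = 0.098977
t = 0.098977 / 0.033 = 3.00 years

3.00


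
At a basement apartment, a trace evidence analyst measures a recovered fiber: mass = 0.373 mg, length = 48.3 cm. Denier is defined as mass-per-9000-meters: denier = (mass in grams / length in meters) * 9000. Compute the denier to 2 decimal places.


Denier calculation:
Mass in grams = 0.373 mg / 1000 = 0.000373 g
Length in meters = 48.3 cm / 100 = 0.483 m
Linear density = mass / length = 0.000373 / 0.483 = 0.00077226 g/m
Denier = (g/m) * 9000 = 0.00077226 * 9000 = 6.95

6.95


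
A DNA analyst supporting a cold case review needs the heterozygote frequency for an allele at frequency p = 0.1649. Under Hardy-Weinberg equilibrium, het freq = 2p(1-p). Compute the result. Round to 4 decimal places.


Hardy-Weinberg heterozygote frequency:
q = 1 - p = 1 - 0.1649 = 0.8351
2pq = 2 * 0.1649 * 0.8351 = 0.2754

0.2754


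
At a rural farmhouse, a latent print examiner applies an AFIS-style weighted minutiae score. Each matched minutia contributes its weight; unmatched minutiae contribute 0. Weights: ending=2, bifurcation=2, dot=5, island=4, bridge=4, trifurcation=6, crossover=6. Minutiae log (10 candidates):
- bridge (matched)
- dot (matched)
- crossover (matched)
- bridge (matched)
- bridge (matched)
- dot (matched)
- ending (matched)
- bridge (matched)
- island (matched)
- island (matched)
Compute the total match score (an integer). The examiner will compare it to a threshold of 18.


Weighted minutiae match score:
  bridge: matched, +4 (running total 4)
  dot: matched, +5 (running total 9)
  crossover: matched, +6 (running total 15)
  bridge: matched, +4 (running total 19)
  bridge: matched, +4 (running total 23)
  dot: matched, +5 (running total 28)
  ending: matched, +2 (running total 30)
  bridge: matched, +4 (running total 34)
  island: matched, +4 (running total 38)
  island: matched, +4 (running total 42)
Total score = 42
Threshold = 18; verdict = identification

42


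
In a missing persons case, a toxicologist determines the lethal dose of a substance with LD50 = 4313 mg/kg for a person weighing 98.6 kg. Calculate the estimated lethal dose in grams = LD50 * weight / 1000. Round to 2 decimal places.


Lethal dose calculation:
Lethal dose = LD50 * body_weight / 1000
= 4313 * 98.6 / 1000
= 425261.8 / 1000
= 425.26 g

425.26


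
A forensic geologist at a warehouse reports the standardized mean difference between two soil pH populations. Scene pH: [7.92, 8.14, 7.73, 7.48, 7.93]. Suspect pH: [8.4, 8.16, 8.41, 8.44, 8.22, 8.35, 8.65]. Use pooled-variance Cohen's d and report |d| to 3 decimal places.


Pooled-variance Cohen's d for soil pH comparison:
Scene mean = 39.2 / 5 = 7.84
Suspect mean = 58.63 / 7 = 8.375714
Scene sample variance s_s^2 = 0.06155
Suspect sample variance s_c^2 = 0.025429
Pooled variance = ((n_s-1)*s_s^2 + (n_c-1)*s_c^2) / (n_s + n_c - 2) = 0.039877
Pooled SD = sqrt(0.039877) = 0.199692
Mean difference = -0.535714
|d| = |-0.535714| / 0.199692 = 2.683

2.683


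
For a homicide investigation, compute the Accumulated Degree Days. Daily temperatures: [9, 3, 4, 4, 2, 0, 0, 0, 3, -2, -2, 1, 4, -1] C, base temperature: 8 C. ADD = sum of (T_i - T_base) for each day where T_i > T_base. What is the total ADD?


Computing ADD day by day:
Day 1: max(0, 9 - 8) = 1
Day 2: max(0, 3 - 8) = 0
Day 3: max(0, 4 - 8) = 0
Day 4: max(0, 4 - 8) = 0
Day 5: max(0, 2 - 8) = 0
Day 6: max(0, 0 - 8) = 0
Day 7: max(0, 0 - 8) = 0
Day 8: max(0, 0 - 8) = 0
Day 9: max(0, 3 - 8) = 0
Day 10: max(0, -2 - 8) = 0
Day 11: max(0, -2 - 8) = 0
Day 12: max(0, 1 - 8) = 0
Day 13: max(0, 4 - 8) = 0
Day 14: max(0, -1 - 8) = 0
Total ADD = 1

1


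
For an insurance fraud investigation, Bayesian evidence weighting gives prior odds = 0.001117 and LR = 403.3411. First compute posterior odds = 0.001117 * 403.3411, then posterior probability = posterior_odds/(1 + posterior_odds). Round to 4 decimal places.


Bayesian evidence evaluation:
Posterior odds = prior_odds * LR = 0.001117 * 403.3411 = 0.450532
Posterior probability = posterior_odds / (1 + posterior_odds)
= 0.450532 / (1 + 0.450532)
= 0.450532 / 1.450532
= 0.3106

0.3106


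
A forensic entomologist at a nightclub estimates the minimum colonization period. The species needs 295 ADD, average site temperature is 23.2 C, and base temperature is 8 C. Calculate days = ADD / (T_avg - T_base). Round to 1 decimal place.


Insect development time:
Effective temperature = avg_temp - T_base = 23.2 - 8 = 15.2 C
Days = ADD / effective_temp = 295 / 15.2 = 19.4 days

19.4


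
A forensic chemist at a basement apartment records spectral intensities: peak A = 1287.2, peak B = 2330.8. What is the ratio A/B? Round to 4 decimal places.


Spectral peak ratio:
Peak A = 1287.2 counts
Peak B = 2330.8 counts
Ratio = 1287.2 / 2330.8 = 0.5523

0.5523


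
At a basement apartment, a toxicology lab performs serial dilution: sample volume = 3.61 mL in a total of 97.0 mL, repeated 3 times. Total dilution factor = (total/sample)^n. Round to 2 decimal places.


Dilution factor calculation:
Single dilution = V_total / V_sample = 97.0 / 3.61 ≈ 26.869806
Number of dilutions = 3
Total DF = (97.0 / 3.61)^3 (full precision, rounded at the end) = 19399.64

19399.64


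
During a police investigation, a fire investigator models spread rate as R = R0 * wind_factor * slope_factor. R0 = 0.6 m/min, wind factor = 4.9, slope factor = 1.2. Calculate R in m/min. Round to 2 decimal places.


Fire spread rate calculation:
R = R0 * wind_factor * slope_factor
= 0.6 * 4.9 * 1.2
= 2.94 * 1.2
= 3.53 m/min

3.53


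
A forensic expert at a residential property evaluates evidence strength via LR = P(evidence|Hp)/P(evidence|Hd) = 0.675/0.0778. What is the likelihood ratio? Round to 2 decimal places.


Likelihood ratio calculation:
LR = P(E|Hp) / P(E|Hd)
LR = 0.675 / 0.0778
LR = 8.68

8.68


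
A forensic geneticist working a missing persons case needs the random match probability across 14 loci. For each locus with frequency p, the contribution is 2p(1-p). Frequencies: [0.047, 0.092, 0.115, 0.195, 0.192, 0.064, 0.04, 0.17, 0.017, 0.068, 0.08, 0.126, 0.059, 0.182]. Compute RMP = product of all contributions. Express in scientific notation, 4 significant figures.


Computing RMP for 14 loci:
Locus 1: 2 * 0.047 * 0.953 = 0.089582
Locus 2: 2 * 0.092 * 0.908 = 0.167072
Locus 3: 2 * 0.115 * 0.885 = 0.20355
Locus 4: 2 * 0.195 * 0.805 = 0.31395
Locus 5: 2 * 0.192 * 0.808 = 0.310272
Locus 6: 2 * 0.064 * 0.936 = 0.119808
Locus 7: 2 * 0.04 * 0.96 = 0.0768
Locus 8: 2 * 0.17 * 0.83 = 0.2822
Locus 9: 2 * 0.017 * 0.983 = 0.033422
Locus 10: 2 * 0.068 * 0.932 = 0.126752
Locus 11: 2 * 0.08 * 0.92 = 0.1472
Locus 12: 2 * 0.126 * 0.874 = 0.220248
Locus 13: 2 * 0.059 * 0.941 = 0.111038
Locus 14: 2 * 0.182 * 0.818 = 0.297752
RMP = 3.499e-12

3.499e-12


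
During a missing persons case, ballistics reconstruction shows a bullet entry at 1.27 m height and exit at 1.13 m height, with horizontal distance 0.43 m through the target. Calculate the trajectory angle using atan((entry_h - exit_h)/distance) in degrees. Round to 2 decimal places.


Bullet trajectory angle:
Height difference = 1.27 - 1.13 = 0.14 m
angle = atan(0.14 / 0.43)
angle = atan(0.325581)
angle = 18.03 degrees

18.03


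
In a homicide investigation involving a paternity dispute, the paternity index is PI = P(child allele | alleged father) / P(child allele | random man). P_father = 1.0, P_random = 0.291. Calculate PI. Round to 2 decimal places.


Paternity Index calculation:
PI = P(allele|father) / P(allele|random)
PI = 1.0 / 0.291
PI = 3.44

3.44


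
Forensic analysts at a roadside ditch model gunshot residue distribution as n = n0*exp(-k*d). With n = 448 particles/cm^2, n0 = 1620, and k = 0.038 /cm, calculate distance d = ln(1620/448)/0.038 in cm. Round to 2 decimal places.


GSR distance calculation:
n0/n = 1620 / 448 = 3.616071
ln(n0/n) = 1.285388
d = 1.285388 / 0.038 = 33.83 cm

33.83


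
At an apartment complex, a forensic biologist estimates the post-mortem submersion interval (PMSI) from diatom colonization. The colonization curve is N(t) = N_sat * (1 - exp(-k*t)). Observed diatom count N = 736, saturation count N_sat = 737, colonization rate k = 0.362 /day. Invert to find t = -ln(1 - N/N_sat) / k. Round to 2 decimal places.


PMSI from diatom colonization curve:
N / N_sat = 736 / 737 = 0.998643
1 - N/N_sat = 0.001357
ln(1 - N/N_sat) = -6.602479
t = -ln(1 - N/N_sat) / k = -(-6.602479) / 0.362 = 18.24 days

18.24


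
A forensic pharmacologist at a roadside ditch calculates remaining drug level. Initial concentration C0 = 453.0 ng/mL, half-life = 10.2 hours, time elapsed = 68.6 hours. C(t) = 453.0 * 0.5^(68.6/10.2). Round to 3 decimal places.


Drug concentration decay:
Number of half-lives = t / t_half = 68.6 / 10.2 = 6.72549
Decay factor = 0.5^6.72549 = 0.00944987
C(t) = 453.0 * 0.00944987 = 4.281 ng/mL

4.281


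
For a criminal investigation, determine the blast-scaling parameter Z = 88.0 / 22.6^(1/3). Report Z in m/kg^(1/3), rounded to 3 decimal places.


Scaled distance calculation:
W^(1/3) = 22.6^(1/3) = 2.827284
Z = R / W^(1/3) = 88.0 / 2.827284
Z = 31.125 m/kg^(1/3)

31.125


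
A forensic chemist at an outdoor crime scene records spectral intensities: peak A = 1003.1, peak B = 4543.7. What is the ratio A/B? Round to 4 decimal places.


Spectral peak ratio:
Peak A = 1003.1 counts
Peak B = 4543.7 counts
Ratio = 1003.1 / 4543.7 = 0.2208

0.2208


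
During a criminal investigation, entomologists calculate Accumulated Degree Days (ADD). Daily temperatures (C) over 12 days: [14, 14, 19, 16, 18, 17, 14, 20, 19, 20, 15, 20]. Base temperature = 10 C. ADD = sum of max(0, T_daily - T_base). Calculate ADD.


Computing ADD day by day:
Day 1: max(0, 14 - 10) = 4
Day 2: max(0, 14 - 10) = 4
Day 3: max(0, 19 - 10) = 9
Day 4: max(0, 16 - 10) = 6
Day 5: max(0, 18 - 10) = 8
Day 6: max(0, 17 - 10) = 7
Day 7: max(0, 14 - 10) = 4
Day 8: max(0, 20 - 10) = 10
Day 9: max(0, 19 - 10) = 9
Day 10: max(0, 20 - 10) = 10
Day 11: max(0, 15 - 10) = 5
Day 12: max(0, 20 - 10) = 10
Total ADD = 86

86


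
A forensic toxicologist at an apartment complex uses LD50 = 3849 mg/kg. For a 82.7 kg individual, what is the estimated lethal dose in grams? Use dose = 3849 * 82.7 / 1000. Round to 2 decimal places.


Lethal dose calculation:
Lethal dose = LD50 * body_weight / 1000
= 3849 * 82.7 / 1000
= 318312.3 / 1000
= 318.31 g

318.31


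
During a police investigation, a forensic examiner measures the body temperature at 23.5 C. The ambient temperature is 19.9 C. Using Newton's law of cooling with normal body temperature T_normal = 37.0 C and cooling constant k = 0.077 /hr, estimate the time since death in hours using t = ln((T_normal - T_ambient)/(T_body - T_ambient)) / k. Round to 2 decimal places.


Using Newton's law of cooling:
t = ln((T_normal - T_ambient) / (T_body - T_ambient)) / k
T_normal - T_ambient = 17.1
T_body - T_ambient = 3.6
Ratio = 4.75
ln(ratio) = 1.558145
t = 1.558145 / 0.077 = 20.24 hours

20.24


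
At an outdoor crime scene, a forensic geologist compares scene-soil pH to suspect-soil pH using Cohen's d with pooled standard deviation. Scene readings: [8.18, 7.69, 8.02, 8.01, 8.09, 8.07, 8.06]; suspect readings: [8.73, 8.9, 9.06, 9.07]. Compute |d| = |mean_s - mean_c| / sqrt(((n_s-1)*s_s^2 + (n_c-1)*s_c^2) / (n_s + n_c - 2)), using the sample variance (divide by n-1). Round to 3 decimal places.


Pooled-variance Cohen's d for soil pH comparison:
Scene mean = 56.12 / 7 = 8.017143
Suspect mean = 35.76 / 4 = 8.94
Scene sample variance s_s^2 = 0.023924
Suspect sample variance s_c^2 = 0.025667
Pooled variance = ((n_s-1)*s_s^2 + (n_c-1)*s_c^2) / (n_s + n_c - 2) = 0.024505
Pooled SD = sqrt(0.024505) = 0.156541
Mean difference = -0.922857
|d| = |-0.922857| / 0.156541 = 5.895

5.895
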